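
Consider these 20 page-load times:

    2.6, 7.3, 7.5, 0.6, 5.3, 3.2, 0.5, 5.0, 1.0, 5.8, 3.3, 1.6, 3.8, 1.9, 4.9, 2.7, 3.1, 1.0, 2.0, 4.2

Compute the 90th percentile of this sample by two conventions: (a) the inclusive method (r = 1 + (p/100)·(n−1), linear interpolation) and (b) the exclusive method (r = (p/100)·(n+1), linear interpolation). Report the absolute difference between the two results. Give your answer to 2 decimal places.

Sorted: 0.5, 0.6, 1.0, 1.0, 1.6, 1.9, 2.0, 2.6, 2.7, 3.1, 3.2, 3.3, 3.8, 4.2, 4.9, 5.0, 5.3, 5.8, 7.3, 7.5.
n = 20.
(a) r = 18.1; between ranks 18 (5.8) and 19 (7.3): 5.95.
(b) r = 18.9; between ranks 18 (5.8) and 19 (7.3): 7.15.
|5.95 − 7.15| = 1.2.

1.20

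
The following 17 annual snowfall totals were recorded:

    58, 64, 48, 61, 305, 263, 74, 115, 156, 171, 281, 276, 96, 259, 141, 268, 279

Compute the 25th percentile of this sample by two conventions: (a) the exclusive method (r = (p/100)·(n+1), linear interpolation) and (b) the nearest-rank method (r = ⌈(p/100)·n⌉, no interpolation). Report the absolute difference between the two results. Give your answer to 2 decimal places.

5.00

Sorted: 48, 58, 61, 64, 74, 96, 115, 141, 156, 171, 259, 263, 268, 276, 279, 281, 305.
n = 17.
(a) r = 4.5; between ranks 4 (64) and 5 (74): 69.
(b) the nearest-rank method: rank 5 → 74.
|69 − 74| = 5.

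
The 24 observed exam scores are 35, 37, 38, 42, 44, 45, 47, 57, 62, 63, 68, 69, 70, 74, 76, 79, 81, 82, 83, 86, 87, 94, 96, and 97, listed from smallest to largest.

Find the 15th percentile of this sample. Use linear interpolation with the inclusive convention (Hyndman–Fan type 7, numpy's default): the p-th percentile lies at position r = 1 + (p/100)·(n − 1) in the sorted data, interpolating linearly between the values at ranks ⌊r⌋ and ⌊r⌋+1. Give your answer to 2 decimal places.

n = 24.
r = 1 + (15/100)·(24 − 1) = 1 + 3.45 = 4.45.
Rank 4 is 42 and rank 5 is 44.
Interpolate: 42 + 0.45·(44 − 42) = 42 + 0.45·2 = 42.9.

42.90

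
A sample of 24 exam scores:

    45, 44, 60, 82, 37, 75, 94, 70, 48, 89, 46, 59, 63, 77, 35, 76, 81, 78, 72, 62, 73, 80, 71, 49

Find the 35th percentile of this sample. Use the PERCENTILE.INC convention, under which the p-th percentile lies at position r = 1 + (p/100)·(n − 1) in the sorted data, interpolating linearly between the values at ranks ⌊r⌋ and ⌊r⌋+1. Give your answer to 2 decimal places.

Sorted: 35, 37, 44, 45, 46, 48, 49, 59, 60, 62, 63, 70, 71, 72, 73, 75, 76, 77, 78, 80, 81, 82, 89, 94.
n = 24.
r = 1 + (35/100)·(24 − 1) = 1 + 8.05 = 9.05.
Rank 9 is 60 and rank 10 is 62.
Interpolate: 60 + 0.05·(62 − 60) = 60 + 0.05·2 = 60.1.

60.10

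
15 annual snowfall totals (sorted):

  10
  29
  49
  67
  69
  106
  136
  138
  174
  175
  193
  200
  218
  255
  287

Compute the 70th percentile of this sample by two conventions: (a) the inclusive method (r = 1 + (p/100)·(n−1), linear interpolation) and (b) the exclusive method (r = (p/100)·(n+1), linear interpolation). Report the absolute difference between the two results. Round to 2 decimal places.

n = 15.
(a) r = 10.8; between ranks 10 (175) and 11 (193): 189.4.
(b) r = 11.2; between ranks 11 (193) and 12 (200): 194.4.
|189.4 − 194.4| = 5.

5.00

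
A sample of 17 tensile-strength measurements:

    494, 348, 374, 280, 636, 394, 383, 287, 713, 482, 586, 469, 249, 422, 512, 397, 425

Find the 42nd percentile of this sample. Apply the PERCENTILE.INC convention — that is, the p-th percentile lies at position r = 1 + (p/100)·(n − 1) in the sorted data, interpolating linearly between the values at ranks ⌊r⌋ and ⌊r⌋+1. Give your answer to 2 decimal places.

396.16

Sorted: 249, 280, 287, 348, 374, 383, 394, 397, 422, 425, 469, 482, 494, 512, 586, 636, 713.
n = 17.
r = 1 + (42/100)·(17 − 1) = 1 + 6.72 = 7.72.
Rank 7 is 394 and rank 8 is 397.
Interpolate: 394 + 0.72·(397 − 394) = 394 + 0.72·3 = 396.16.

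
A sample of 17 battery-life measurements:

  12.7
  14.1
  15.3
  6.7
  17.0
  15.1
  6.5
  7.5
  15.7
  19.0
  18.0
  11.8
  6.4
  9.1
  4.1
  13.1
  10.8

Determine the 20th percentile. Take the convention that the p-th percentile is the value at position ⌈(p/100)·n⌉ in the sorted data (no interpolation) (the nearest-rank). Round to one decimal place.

Sorted: 4.1, 6.4, 6.5, 6.7, 7.5, 9.1, 10.8, 11.8, 12.7, 13.1, 14.1, 15.1, 15.3, 15.7, 17.0, 18.0, 19.0.
n = 17.
Position = ⌈20/100 · 17⌉ = ⌈3.4⌉ = 4.
The value at rank 4 is 6.7.

6.7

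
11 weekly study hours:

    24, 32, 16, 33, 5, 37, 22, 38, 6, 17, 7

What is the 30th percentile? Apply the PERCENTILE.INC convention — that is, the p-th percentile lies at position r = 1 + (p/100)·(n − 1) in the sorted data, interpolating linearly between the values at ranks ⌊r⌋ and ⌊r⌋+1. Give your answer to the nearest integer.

16

Sorted: 5, 6, 7, 16, 17, 22, 24, 32, 33, 37, 38.
n = 11.
r = 1 + (30/100)·(11 − 1) = 1 + 3 = 4.
r is an integer, so P30 is the value at rank 4: 16.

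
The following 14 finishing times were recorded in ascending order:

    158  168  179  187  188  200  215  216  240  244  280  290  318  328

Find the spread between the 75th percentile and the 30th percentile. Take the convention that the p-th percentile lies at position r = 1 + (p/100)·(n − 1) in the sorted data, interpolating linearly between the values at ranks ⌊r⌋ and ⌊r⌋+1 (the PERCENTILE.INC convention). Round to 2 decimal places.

n = 14.
P30: r = 4.9; ranks 4–5 are 187, 188; interpolating gives 187.9.
P75: r = 10.75; ranks 10–11 are 244, 280; interpolating gives 271.
Difference: 271 − 187.9 = 83.1.

83.10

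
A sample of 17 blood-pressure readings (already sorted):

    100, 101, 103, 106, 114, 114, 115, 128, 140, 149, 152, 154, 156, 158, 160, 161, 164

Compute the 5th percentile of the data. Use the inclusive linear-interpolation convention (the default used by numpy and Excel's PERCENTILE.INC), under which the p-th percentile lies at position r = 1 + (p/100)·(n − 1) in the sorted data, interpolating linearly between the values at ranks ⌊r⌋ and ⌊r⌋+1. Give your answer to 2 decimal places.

n = 17.
r = 1 + (5/100)·(17 − 1) = 1 + 0.8 = 1.8.
Rank 1 is 100 and rank 2 is 101.
Interpolate: 100 + 0.8·(101 − 100) = 100 + 0.8·1 = 100.8.

100.80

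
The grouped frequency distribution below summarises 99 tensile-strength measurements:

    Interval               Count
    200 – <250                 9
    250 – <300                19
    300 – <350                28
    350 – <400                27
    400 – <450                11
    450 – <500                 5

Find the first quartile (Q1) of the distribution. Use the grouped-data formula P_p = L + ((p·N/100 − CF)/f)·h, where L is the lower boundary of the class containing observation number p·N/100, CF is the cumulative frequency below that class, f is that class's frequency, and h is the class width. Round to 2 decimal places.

291.45

N = 99; target position k = 25/100 · 99 = 24.75.
Cumulative frequencies: 9, 28, 56, 83, 94, 99.
Observation 24.75 falls in the class 250 – <300.
L = 250, CF = 9, f = 19, h = 50.
P25 = 250 + ((24.75 − 9)/19)·50 = 250 + 41.4474 = 291.447.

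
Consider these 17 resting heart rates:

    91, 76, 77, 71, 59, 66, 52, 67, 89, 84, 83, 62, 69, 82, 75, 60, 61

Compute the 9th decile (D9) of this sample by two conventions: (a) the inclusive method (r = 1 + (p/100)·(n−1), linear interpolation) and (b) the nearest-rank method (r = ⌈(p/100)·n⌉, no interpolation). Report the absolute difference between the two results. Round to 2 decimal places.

Sorted: 52, 59, 60, 61, 62, 66, 67, 69, 71, 75, 76, 77, 82, 83, 84, 89, 91.
n = 17.
(a) r = 15.4; between ranks 15 (84) and 16 (89): 86.
(b) the nearest-rank method: rank 16 → 89.
|86 − 89| = 3.

3.00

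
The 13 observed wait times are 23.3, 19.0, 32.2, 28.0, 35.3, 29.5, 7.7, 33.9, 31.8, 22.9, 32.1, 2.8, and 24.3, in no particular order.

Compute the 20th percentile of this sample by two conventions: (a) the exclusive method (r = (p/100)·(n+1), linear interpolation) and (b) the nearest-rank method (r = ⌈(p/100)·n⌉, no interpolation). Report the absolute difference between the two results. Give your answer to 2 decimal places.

2.26

Sorted: 2.8, 7.7, 19.0, 22.9, 23.3, 24.3, 28.0, 29.5, 31.8, 32.1, 32.2, 33.9, 35.3.
n = 13.
(a) r = 2.8; between ranks 2 (7.7) and 3 (19.0): 16.74.
(b) the nearest-rank method: rank 3 → 19.
|16.74 − 19| = 2.26.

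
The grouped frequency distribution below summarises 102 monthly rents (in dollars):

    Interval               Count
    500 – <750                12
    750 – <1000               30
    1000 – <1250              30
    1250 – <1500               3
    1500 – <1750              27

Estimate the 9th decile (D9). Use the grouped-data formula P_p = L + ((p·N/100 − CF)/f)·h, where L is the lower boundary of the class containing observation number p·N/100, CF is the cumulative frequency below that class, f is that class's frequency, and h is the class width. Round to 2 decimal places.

N = 102; target position k = 90/100 · 102 = 91.8.
Cumulative frequencies: 12, 42, 72, 75, 102.
Observation 91.8 falls in the class 1500 – <1750.
L = 1500, CF = 75, f = 27, h = 250.
P90 = 1500 + ((91.8 − 75)/27)·250 = 1500 + 155.556 = 1655.56.

1655.56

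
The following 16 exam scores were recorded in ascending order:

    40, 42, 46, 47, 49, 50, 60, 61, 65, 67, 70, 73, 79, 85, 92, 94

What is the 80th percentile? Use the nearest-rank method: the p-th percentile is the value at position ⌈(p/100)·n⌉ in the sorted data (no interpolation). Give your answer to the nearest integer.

79

n = 16.
Position = ⌈80/100 · 16⌉ = ⌈12.8⌉ = 13.
The value at rank 13 is 79.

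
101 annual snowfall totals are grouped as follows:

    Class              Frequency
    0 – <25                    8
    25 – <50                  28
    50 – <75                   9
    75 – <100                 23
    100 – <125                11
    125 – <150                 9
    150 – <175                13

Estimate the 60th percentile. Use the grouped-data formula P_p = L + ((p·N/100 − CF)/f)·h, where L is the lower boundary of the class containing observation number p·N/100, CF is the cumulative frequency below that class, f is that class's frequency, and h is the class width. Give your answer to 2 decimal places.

N = 101; target position k = 60/100 · 101 = 60.6.
Cumulative frequencies: 8, 36, 45, 68, 79, 88, 101.
Observation 60.6 falls in the class 75 – <100.
L = 75, CF = 45, f = 23, h = 25.
P60 = 75 + ((60.6 − 45)/23)·25 = 75 + 16.9565 = 91.9565.

91.96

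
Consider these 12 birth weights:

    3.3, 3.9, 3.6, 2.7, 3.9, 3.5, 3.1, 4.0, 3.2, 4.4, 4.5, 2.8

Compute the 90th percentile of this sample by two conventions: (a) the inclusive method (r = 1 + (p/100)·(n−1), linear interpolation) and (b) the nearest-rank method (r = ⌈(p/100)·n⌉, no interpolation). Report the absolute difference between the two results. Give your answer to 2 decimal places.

0.04

Sorted: 2.7, 2.8, 3.1, 3.2, 3.3, 3.5, 3.6, 3.9, 3.9, 4.0, 4.4, 4.5.
n = 12.
(a) r = 10.9; between ranks 10 (4.0) and 11 (4.4): 4.36.
(b) the nearest-rank method: rank 11 → 4.4.
|4.36 − 4.4| = 0.04.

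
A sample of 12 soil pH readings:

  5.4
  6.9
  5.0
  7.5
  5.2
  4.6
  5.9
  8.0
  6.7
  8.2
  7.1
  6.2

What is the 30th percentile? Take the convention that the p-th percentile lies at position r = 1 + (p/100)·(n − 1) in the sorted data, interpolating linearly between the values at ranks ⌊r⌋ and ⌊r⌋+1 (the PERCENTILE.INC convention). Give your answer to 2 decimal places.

Sorted: 4.6, 5.0, 5.2, 5.4, 5.9, 6.2, 6.7, 6.9, 7.1, 7.5, 8.0, 8.2.
n = 12.
r = 1 + (30/100)·(12 − 1) = 1 + 3.3 = 4.3.
Rank 4 is 5.4 and rank 5 is 5.9.
Interpolate: 5.4 + 0.3·(5.9 − 5.4) = 5.4 + 0.3·0.5 = 5.55.

5.55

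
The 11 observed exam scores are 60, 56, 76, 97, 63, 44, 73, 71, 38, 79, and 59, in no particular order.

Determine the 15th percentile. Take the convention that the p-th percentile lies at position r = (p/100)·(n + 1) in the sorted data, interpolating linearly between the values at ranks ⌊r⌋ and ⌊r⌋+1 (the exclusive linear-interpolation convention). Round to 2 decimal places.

42.80

Sorted: 38, 44, 56, 59, 60, 63, 71, 73, 76, 79, 97.
n = 11.
r = (15/100)·(11 + 1) = 1.8.
Rank 1 is 38 and rank 2 is 44.
Interpolate: 38 + 0.8·(44 − 38) = 38 + 0.8·6 = 42.8.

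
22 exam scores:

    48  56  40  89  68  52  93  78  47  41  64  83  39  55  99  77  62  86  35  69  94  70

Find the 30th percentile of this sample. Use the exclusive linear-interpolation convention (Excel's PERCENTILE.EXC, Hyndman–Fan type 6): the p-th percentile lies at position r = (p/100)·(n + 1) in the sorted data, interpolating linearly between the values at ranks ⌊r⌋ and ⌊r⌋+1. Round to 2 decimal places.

51.60

Sorted: 35, 39, 40, 41, 47, 48, 52, 55, 56, 62, 64, 68, 69, 70, 77, 78, 83, 86, 89, 93, 94, 99.
n = 22.
r = (30/100)·(22 + 1) = 6.9.
Rank 6 is 48 and rank 7 is 52.
Interpolate: 48 + 0.9·(52 − 48) = 48 + 0.9·4 = 51.6.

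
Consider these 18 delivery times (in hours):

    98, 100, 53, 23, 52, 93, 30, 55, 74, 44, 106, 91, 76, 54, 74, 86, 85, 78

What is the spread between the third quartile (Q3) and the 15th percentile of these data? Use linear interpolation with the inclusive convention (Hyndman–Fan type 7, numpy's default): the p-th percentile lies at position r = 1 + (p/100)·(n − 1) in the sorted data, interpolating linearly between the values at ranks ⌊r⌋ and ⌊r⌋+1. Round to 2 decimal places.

Sorted: 23, 30, 44, 52, 53, 54, 55, 74, 74, 76, 78, 85, 86, 91, 93, 98, 100, 106.
n = 18.
P15: r = 3.55; ranks 3–4 are 44, 52; interpolating gives 48.4.
P75: r = 13.75; ranks 13–14 are 86, 91; interpolating gives 89.75.
Difference: 89.75 − 48.4 = 41.35.

41.35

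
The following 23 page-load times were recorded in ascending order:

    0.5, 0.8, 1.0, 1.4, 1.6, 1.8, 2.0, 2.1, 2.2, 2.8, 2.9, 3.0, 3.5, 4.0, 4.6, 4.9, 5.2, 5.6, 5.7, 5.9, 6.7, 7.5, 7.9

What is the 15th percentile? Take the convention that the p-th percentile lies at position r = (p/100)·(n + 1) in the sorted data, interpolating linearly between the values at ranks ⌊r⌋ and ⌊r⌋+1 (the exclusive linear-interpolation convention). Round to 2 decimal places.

1.24

n = 23.
r = (15/100)·(23 + 1) = 3.6.
Rank 3 is 1.0 and rank 4 is 1.4.
Interpolate: 1.0 + 0.6·(1.4 − 1.0) = 1.0 + 0.6·0.4 = 1.24.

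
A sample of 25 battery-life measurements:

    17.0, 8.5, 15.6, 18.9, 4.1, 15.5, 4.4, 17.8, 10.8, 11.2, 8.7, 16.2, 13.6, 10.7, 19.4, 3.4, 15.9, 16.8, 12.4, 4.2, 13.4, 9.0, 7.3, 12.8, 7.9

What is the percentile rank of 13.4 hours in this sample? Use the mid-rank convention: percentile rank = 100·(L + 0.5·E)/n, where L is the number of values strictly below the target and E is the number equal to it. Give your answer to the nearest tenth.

Sorted: 3.4, 4.1, 4.2, 4.4, 7.3, 7.9, 8.5, 8.7, 9.0, 10.7, 10.8, 11.2, 12.4, 12.8, 13.4, 13.6, 15.5, 15.6, 15.9, 16.2, 16.8, 17.0, 17.8, 18.9, 19.4.
Count below 13.4: L = 14; count equal: E = 1; n = 25.
Percentile rank = 100·(14 + 0.5·1)/25 = 100·14.5/25 = 58.

58.0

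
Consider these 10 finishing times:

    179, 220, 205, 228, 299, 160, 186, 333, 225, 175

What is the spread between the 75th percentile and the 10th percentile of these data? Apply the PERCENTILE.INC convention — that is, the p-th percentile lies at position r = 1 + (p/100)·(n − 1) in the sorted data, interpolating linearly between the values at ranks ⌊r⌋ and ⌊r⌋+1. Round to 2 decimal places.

53.75

Sorted: 160, 175, 179, 186, 205, 220, 225, 228, 299, 333.
n = 10.
P10: r = 1.9; ranks 1–2 are 160, 175; interpolating gives 173.5.
P75: r = 7.75; ranks 7–8 are 225, 228; interpolating gives 227.25.
Difference: 227.25 − 173.5 = 53.75.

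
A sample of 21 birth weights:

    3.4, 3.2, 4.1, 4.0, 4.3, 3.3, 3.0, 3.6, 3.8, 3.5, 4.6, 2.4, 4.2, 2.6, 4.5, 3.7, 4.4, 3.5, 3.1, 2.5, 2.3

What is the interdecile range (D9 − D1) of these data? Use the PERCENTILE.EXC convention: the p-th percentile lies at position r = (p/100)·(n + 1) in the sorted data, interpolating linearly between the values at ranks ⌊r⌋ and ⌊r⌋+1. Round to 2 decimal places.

Sorted: 2.3, 2.4, 2.5, 2.6, 3.0, 3.1, 3.2, 3.3, 3.4, 3.5, 3.5, 3.6, 3.7, 3.8, 4.0, 4.1, 4.2, 4.3, 4.4, 4.5, 4.6.
n = 21.
P10: r = 2.2; ranks 2–3 are 2.4, 2.5; interpolating gives 2.42.
P90: r = 19.8; ranks 19–20 are 4.4, 4.5; interpolating gives 4.48.
Difference: 4.48 − 2.42 = 2.06.

2.06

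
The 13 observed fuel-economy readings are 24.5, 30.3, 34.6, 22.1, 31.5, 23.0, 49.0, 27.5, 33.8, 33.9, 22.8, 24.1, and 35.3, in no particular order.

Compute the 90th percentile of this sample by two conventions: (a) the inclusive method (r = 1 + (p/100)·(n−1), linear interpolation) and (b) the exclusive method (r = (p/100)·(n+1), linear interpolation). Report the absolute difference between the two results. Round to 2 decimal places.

Sorted: 22.1, 22.8, 23.0, 24.1, 24.5, 27.5, 30.3, 31.5, 33.8, 33.9, 34.6, 35.3, 49.0.
n = 13.
(a) r = 11.8; between ranks 11 (34.6) and 12 (35.3): 35.16.
(b) r = 12.6; between ranks 12 (35.3) and 13 (49.0): 43.52.
|35.16 − 43.52| = 8.36.

8.36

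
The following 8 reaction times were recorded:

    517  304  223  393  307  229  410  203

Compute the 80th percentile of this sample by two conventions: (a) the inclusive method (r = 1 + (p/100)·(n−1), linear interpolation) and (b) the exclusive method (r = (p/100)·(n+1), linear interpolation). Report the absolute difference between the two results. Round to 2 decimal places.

28.20

Sorted: 203, 223, 229, 304, 307, 393, 410, 517.
n = 8.
(a) r = 6.6; between ranks 6 (393) and 7 (410): 403.2.
(b) r = 7.2; between ranks 7 (410) and 8 (517): 431.4.
|403.2 − 431.4| = 28.2.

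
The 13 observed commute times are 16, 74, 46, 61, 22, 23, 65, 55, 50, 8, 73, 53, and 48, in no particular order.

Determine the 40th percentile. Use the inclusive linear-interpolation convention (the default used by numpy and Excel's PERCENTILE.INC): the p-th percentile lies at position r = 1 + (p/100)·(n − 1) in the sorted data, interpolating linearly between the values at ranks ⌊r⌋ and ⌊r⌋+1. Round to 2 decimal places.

47.60

Sorted: 8, 16, 22, 23, 46, 48, 50, 53, 55, 61, 65, 73, 74.
n = 13.
r = 1 + (40/100)·(13 − 1) = 1 + 4.8 = 5.8.
Rank 5 is 46 and rank 6 is 48.
Interpolate: 46 + 0.8·(48 − 46) = 46 + 0.8·2 = 47.6.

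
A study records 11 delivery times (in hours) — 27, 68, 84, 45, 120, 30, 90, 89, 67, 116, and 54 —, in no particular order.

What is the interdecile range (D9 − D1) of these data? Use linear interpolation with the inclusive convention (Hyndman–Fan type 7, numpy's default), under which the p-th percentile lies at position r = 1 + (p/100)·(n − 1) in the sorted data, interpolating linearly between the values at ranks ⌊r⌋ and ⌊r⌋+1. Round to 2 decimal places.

Sorted: 27, 30, 45, 54, 67, 68, 84, 89, 90, 116, 120.
n = 11.
P10: r = 2 (integer) → 30.
P90: r = 10 (integer) → 116.
Difference: 116 − 30 = 86.

86.00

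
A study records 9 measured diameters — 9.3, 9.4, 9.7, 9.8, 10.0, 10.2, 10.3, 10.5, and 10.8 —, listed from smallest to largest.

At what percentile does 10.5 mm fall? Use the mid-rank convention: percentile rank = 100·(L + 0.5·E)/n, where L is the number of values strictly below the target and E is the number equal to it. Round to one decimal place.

83.3

Count below 10.5: L = 7; count equal: E = 1; n = 9.
Percentile rank = 100·(7 + 0.5·1)/9 = 100·7.5/9 = 83.33.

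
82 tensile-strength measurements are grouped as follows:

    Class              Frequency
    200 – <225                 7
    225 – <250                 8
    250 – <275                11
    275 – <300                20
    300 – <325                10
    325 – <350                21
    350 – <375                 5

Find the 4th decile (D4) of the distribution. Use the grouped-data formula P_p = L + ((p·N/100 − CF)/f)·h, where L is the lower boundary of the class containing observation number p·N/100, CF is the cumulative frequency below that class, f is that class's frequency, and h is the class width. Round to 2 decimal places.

283.50

N = 82; target position k = 40/100 · 82 = 32.8.
Cumulative frequencies: 7, 15, 26, 46, 56, 77, 82.
Observation 32.8 falls in the class 275 – <300.
L = 275, CF = 26, f = 20, h = 25.
P40 = 275 + ((32.8 − 26)/20)·25 = 275 + 8.5 = 283.5.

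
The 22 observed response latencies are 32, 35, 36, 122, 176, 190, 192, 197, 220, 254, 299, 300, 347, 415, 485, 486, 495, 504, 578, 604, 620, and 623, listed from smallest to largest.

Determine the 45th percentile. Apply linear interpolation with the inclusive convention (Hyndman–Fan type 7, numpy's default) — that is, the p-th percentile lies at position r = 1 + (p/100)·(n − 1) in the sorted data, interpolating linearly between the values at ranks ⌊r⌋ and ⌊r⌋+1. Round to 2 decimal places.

274.25

n = 22.
r = 1 + (45/100)·(22 − 1) = 1 + 9.45 = 10.45.
Rank 10 is 254 and rank 11 is 299.
Interpolate: 254 + 0.45·(299 − 254) = 254 + 0.45·45 = 274.25.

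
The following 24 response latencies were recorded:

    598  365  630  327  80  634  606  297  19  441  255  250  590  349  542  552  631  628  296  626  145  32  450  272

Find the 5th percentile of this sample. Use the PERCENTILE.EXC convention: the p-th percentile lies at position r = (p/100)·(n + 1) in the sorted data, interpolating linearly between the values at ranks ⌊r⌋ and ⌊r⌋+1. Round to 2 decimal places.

22.25

Sorted: 19, 32, 80, 145, 250, 255, 272, 296, 297, 327, 349, 365, 441, 450, 542, 552, 590, 598, 606, 626, 628, 630, 631, 634.
n = 24.
r = (5/100)·(24 + 1) = 1.25.
Rank 1 is 19 and rank 2 is 32.
Interpolate: 19 + 0.25·(32 − 19) = 19 + 0.25·13 = 22.25.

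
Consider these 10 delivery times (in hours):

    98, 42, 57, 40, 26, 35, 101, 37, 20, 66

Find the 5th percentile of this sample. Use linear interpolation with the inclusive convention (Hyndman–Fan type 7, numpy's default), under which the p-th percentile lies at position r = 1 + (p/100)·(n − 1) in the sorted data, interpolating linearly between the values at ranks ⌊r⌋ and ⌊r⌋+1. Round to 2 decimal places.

Sorted: 20, 26, 35, 37, 40, 42, 57, 66, 98, 101.
n = 10.
r = 1 + (5/100)·(10 − 1) = 1 + 0.45 = 1.45.
Rank 1 is 20 and rank 2 is 26.
Interpolate: 20 + 0.45·(26 − 20) = 20 + 0.45·6 = 22.7.

22.70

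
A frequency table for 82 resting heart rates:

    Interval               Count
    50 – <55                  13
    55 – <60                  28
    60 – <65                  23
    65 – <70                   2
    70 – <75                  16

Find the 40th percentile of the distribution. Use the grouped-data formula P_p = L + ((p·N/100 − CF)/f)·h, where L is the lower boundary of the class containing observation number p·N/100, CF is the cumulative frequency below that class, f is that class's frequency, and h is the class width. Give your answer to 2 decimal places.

N = 82; target position k = 40/100 · 82 = 32.8.
Cumulative frequencies: 13, 41, 64, 66, 82.
Observation 32.8 falls in the class 55 – <60.
L = 55, CF = 13, f = 28, h = 5.
P40 = 55 + ((32.8 − 13)/28)·5 = 55 + 3.53571 = 58.5357.

58.54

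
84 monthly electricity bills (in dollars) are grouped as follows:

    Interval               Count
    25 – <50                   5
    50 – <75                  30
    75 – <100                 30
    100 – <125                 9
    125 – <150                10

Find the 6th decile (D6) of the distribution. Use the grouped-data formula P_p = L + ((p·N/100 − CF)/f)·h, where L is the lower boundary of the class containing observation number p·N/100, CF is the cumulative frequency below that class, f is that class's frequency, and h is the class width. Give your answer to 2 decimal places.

87.83

N = 84; target position k = 60/100 · 84 = 50.4.
Cumulative frequencies: 5, 35, 65, 74, 84.
Observation 50.4 falls in the class 75 – <100.
L = 75, CF = 35, f = 30, h = 25.
P60 = 75 + ((50.4 − 35)/30)·25 = 75 + 12.8333 = 87.8333.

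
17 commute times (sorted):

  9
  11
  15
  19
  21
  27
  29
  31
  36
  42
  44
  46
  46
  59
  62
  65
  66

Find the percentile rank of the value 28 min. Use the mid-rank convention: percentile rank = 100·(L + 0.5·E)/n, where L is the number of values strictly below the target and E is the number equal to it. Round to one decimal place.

35.3

Count below 28: L = 6; count equal: E = 0; n = 17.
Percentile rank = 100·(6 + 0.5·0)/17 = 100·6/17 = 35.29.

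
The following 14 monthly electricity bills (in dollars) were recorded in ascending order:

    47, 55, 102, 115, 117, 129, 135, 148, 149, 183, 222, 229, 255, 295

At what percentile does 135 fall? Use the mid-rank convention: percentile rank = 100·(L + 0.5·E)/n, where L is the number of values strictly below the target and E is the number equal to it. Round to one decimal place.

Count below 135: L = 6; count equal: E = 1; n = 14.
Percentile rank = 100·(6 + 0.5·1)/14 = 100·6.5/14 = 46.43.

46.4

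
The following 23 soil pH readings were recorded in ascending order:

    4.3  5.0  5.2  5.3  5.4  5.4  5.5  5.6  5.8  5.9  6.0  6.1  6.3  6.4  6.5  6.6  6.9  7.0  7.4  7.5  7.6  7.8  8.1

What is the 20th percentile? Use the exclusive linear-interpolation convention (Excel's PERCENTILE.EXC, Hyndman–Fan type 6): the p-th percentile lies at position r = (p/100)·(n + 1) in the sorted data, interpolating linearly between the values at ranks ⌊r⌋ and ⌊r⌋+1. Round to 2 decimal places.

5.38

n = 23.
r = (20/100)·(23 + 1) = 4.8.
Rank 4 is 5.3 and rank 5 is 5.4.
Interpolate: 5.3 + 0.8·(5.4 − 5.3) = 5.3 + 0.8·0.1 = 5.38.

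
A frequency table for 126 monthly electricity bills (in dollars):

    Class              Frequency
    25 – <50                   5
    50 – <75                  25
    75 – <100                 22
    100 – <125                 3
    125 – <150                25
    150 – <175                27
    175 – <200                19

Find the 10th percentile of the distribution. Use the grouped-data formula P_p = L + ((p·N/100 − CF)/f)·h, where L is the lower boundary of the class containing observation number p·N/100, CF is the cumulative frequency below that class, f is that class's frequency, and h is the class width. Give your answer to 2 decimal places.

57.60

N = 126; target position k = 10/100 · 126 = 12.6.
Cumulative frequencies: 5, 30, 52, 55, 80, 107, 126.
Observation 12.6 falls in the class 50 – <75.
L = 50, CF = 5, f = 25, h = 25.
P10 = 50 + ((12.6 − 5)/25)·25 = 50 + 7.6 = 57.6.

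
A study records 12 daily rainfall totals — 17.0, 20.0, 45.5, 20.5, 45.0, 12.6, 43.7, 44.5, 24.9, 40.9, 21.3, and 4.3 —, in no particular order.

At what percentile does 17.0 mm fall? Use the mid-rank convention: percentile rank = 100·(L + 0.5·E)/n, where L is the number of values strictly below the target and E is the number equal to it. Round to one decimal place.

20.8

Sorted: 4.3, 12.6, 17.0, 20.0, 20.5, 21.3, 24.9, 40.9, 43.7, 44.5, 45.0, 45.5.
Count below 17.0: L = 2; count equal: E = 1; n = 12.
Percentile rank = 100·(2 + 0.5·1)/12 = 100·2.5/12 = 20.83.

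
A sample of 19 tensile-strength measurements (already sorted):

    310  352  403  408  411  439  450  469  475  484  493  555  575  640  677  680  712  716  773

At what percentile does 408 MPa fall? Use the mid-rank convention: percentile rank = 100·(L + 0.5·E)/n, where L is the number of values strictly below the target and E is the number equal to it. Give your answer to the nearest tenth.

Count below 408: L = 3; count equal: E = 1; n = 19.
Percentile rank = 100·(3 + 0.5·1)/19 = 100·3.5/19 = 18.42.

18.4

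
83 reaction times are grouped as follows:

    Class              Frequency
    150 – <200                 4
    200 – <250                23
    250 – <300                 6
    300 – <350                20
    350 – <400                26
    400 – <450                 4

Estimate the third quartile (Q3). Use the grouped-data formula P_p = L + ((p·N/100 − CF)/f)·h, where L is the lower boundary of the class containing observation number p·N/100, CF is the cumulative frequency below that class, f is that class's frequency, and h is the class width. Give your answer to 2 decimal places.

N = 83; target position k = 75/100 · 83 = 62.25.
Cumulative frequencies: 4, 27, 33, 53, 79, 83.
Observation 62.25 falls in the class 350 – <400.
L = 350, CF = 53, f = 26, h = 50.
P75 = 350 + ((62.25 − 53)/26)·50 = 350 + 17.7885 = 367.788.

367.79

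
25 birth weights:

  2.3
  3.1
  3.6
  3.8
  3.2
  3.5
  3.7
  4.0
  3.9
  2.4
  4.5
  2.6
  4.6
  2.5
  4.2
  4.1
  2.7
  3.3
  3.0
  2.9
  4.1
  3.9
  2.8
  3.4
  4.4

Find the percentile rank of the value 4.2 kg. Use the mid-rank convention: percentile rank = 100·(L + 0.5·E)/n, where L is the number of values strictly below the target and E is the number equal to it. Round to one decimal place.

86.0

Sorted: 2.3, 2.4, 2.5, 2.6, 2.7, 2.8, 2.9, 3.0, 3.1, 3.2, 3.3, 3.4, 3.5, 3.6, 3.7, 3.8, 3.9, 3.9, 4.0, 4.1, 4.1, 4.2, 4.4, 4.5, 4.6.
Count below 4.2: L = 21; count equal: E = 1; n = 25.
Percentile rank = 100·(21 + 0.5·1)/25 = 100·21.5/25 = 86.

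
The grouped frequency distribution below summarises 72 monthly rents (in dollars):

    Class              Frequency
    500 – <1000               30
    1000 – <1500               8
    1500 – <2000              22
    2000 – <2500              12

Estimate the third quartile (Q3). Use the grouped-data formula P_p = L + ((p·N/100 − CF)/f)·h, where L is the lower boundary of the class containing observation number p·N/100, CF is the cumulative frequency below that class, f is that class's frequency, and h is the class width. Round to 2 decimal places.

1863.64

N = 72; target position k = 75/100 · 72 = 54.
Cumulative frequencies: 30, 38, 60, 72.
Observation 54 falls in the class 1500 – <2000.
L = 1500, CF = 38, f = 22, h = 500.
P75 = 1500 + ((54 − 38)/22)·500 = 1500 + 363.636 = 1863.64.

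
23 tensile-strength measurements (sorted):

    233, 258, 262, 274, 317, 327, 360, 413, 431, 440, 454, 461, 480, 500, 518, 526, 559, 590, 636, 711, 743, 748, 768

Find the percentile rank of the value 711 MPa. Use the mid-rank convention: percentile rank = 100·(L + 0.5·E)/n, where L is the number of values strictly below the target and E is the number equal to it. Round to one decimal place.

84.8

Count below 711: L = 19; count equal: E = 1; n = 23.
Percentile rank = 100·(19 + 0.5·1)/23 = 100·19.5/23 = 84.78.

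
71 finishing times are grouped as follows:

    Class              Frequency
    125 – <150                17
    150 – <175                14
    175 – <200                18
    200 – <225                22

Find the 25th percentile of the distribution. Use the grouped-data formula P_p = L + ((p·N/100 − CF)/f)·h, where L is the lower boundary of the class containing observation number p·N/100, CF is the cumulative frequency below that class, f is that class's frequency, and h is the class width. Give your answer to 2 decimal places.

N = 71; target position k = 25/100 · 71 = 17.75.
Cumulative frequencies: 17, 31, 49, 71.
Observation 17.75 falls in the class 150 – <175.
L = 150, CF = 17, f = 14, h = 25.
P25 = 150 + ((17.75 − 17)/14)·25 = 150 + 1.33929 = 151.339.

151.34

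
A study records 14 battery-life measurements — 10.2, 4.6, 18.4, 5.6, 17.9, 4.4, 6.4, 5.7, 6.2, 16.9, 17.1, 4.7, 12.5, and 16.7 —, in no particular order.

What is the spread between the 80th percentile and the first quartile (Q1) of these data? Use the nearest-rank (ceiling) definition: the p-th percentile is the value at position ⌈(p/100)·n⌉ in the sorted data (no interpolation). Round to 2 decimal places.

11.50

Sorted: 4.4, 4.6, 4.7, 5.6, 5.7, 6.2, 6.4, 10.2, 12.5, 16.7, 16.9, 17.1, 17.9, 18.4.
n = 14.
P25: rank ⌈25/100·14⌉ = 4 → 5.6.
P80: rank ⌈80/100·14⌉ = 12 → 17.1.
Difference: 17.1 − 5.6 = 11.5.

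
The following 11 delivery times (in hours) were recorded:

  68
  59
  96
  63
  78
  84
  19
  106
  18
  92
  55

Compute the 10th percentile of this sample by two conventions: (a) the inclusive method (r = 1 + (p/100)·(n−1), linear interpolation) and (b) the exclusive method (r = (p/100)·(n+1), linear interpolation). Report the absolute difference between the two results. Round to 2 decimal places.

0.80

Sorted: 18, 19, 55, 59, 63, 68, 78, 84, 92, 96, 106.
n = 11.
(a) r = 2 → value at rank 2 = 19.
(b) r = 1.2; between ranks 1 (18) and 2 (19): 18.2.
|19 − 18.2| = 0.8.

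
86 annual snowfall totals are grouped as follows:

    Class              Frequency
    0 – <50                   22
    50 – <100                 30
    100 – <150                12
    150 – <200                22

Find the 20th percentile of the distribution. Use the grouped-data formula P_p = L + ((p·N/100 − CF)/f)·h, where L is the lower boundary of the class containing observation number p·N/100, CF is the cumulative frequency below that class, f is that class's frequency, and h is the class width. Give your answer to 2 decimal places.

39.09

N = 86; target position k = 20/100 · 86 = 17.2.
Cumulative frequencies: 22, 52, 64, 86.
Observation 17.2 falls in the class 0 – <50.
L = 0, CF = 0, f = 22, h = 50.
P20 = 0 + ((17.2 − 0)/22)·50 = 0 + 39.0909 = 39.0909.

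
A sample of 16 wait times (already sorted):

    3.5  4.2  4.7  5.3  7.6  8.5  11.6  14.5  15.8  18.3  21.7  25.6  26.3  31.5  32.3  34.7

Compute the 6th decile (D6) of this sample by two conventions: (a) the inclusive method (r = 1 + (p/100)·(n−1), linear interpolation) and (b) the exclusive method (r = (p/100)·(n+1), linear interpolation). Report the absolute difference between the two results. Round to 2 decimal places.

0.68

n = 16.
(a) r = 10 → value at rank 10 = 18.3.
(b) r = 10.2; between ranks 10 (18.3) and 11 (21.7): 18.98.
|18.3 − 18.98| = 0.68.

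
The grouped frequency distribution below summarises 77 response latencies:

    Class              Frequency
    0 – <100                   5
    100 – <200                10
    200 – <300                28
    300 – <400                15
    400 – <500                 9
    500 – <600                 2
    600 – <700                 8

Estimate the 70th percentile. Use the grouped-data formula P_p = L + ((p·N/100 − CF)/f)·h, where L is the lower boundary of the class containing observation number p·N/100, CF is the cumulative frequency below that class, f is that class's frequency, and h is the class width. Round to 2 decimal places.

N = 77; target position k = 70/100 · 77 = 53.9.
Cumulative frequencies: 5, 15, 43, 58, 67, 69, 77.
Observation 53.9 falls in the class 300 – <400.
L = 300, CF = 43, f = 15, h = 100.
P70 = 300 + ((53.9 − 43)/15)·100 = 300 + 72.6667 = 372.667.

372.67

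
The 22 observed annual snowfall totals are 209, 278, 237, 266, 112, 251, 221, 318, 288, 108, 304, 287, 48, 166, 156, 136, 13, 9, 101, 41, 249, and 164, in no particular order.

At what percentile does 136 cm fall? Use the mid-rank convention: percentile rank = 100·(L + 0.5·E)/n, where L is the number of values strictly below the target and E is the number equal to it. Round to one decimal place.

34.1

Sorted: 9, 13, 41, 48, 101, 108, 112, 136, 156, 164, 166, 209, 221, 237, 249, 251, 266, 278, 287, 288, 304, 318.
Count below 136: L = 7; count equal: E = 1; n = 22.
Percentile rank = 100·(7 + 0.5·1)/22 = 100·7.5/22 = 34.09.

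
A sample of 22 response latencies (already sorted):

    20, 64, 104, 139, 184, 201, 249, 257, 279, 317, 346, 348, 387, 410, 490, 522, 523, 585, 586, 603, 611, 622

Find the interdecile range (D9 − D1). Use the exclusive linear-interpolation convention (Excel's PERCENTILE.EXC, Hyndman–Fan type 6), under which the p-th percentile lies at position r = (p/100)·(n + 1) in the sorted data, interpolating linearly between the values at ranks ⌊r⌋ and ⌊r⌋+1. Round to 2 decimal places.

532.60

n = 22.
P10: r = 2.3; ranks 2–3 are 64, 104; interpolating gives 76.
P90: r = 20.7; ranks 20–21 are 603, 611; interpolating gives 608.6.
Difference: 608.6 − 76 = 532.6.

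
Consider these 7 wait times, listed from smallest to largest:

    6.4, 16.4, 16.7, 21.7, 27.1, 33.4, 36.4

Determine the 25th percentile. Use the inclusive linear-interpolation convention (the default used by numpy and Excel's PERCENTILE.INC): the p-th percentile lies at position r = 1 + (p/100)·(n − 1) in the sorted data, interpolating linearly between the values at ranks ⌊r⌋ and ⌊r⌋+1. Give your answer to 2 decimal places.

n = 7.
r = 1 + (25/100)·(7 − 1) = 1 + 1.5 = 2.5.
Rank 2 is 16.4 and rank 3 is 16.7.
Interpolate: 16.4 + 0.5·(16.7 − 16.4) = 16.4 + 0.5·0.3 = 16.55.

16.55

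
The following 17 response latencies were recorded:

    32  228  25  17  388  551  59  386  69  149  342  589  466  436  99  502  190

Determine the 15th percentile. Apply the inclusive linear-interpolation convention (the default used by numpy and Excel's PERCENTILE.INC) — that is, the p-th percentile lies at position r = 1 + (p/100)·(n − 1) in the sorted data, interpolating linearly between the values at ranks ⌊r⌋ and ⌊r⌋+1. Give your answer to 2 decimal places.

Sorted: 17, 25, 32, 59, 69, 99, 149, 190, 228, 342, 386, 388, 436, 466, 502, 551, 589.
n = 17.
r = 1 + (15/100)·(17 − 1) = 1 + 2.4 = 3.4.
Rank 3 is 32 and rank 4 is 59.
Interpolate: 32 + 0.4·(59 − 32) = 32 + 0.4·27 = 42.8.

42.80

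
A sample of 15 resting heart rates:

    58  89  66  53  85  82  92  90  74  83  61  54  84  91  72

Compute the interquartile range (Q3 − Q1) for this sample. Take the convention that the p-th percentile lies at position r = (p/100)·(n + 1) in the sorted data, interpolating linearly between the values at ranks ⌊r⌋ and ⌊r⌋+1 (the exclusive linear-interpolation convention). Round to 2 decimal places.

28.00

Sorted: 53, 54, 58, 61, 66, 72, 74, 82, 83, 84, 85, 89, 90, 91, 92.
n = 15.
P25: r = 4 (integer) → 61.
P75: r = 12 (integer) → 89.
Difference: 89 − 61 = 28.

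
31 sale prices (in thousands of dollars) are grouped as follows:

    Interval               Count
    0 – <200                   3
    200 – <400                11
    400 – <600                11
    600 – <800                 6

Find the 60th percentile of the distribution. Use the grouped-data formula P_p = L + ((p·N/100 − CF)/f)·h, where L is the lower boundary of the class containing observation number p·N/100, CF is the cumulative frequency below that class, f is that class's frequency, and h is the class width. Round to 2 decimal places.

483.64

N = 31; target position k = 60/100 · 31 = 18.6.
Cumulative frequencies: 3, 14, 25, 31.
Observation 18.6 falls in the class 400 – <600.
L = 400, CF = 14, f = 11, h = 200.
P60 = 400 + ((18.6 − 14)/11)·200 = 400 + 83.6364 = 483.636.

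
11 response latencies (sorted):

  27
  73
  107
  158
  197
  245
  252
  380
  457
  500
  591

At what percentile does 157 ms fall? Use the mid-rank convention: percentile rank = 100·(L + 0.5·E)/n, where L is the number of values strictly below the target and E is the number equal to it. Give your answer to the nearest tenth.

27.3

Count below 157: L = 3; count equal: E = 0; n = 11.
Percentile rank = 100·(3 + 0.5·0)/11 = 100·3/11 = 27.27.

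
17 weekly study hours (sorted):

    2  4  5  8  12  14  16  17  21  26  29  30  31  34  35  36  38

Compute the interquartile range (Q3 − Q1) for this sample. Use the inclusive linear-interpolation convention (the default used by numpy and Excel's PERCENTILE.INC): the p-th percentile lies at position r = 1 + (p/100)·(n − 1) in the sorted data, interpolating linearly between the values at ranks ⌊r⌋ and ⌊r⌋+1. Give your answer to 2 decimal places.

19.00

n = 17.
P25: r = 5 (integer) → 12.
P75: r = 13 (integer) → 31.
Difference: 31 − 12 = 19.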